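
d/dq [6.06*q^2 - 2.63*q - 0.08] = 12.12*q - 2.63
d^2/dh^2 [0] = 0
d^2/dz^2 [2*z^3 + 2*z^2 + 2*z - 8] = 12*z + 4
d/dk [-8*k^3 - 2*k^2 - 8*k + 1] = -24*k^2 - 4*k - 8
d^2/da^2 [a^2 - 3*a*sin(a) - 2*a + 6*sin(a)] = 3*a*sin(a) - 6*sqrt(2)*sin(a + pi/4) + 2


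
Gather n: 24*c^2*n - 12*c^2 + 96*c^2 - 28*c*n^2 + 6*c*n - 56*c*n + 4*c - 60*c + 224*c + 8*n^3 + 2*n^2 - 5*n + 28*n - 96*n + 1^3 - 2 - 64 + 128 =84*c^2 + 168*c + 8*n^3 + n^2*(2 - 28*c) + n*(24*c^2 - 50*c - 73) + 63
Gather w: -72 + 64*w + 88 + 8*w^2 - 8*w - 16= 8*w^2 + 56*w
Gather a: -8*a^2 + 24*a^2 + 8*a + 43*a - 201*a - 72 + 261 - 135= 16*a^2 - 150*a + 54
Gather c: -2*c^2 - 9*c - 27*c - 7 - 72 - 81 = -2*c^2 - 36*c - 160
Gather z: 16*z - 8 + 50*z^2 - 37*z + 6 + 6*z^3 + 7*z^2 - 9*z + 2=6*z^3 + 57*z^2 - 30*z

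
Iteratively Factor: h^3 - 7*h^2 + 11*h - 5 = (h - 5)*(h^2 - 2*h + 1) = (h - 5)*(h - 1)*(h - 1)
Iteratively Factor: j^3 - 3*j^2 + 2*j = (j - 1)*(j^2 - 2*j) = (j - 2)*(j - 1)*(j)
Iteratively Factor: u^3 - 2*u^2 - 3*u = (u + 1)*(u^2 - 3*u) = u*(u + 1)*(u - 3)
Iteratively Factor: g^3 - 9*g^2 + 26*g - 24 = (g - 3)*(g^2 - 6*g + 8) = (g - 3)*(g - 2)*(g - 4)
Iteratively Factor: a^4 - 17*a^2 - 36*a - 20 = (a - 5)*(a^3 + 5*a^2 + 8*a + 4) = (a - 5)*(a + 2)*(a^2 + 3*a + 2) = (a - 5)*(a + 1)*(a + 2)*(a + 2)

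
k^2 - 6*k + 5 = (k - 5)*(k - 1)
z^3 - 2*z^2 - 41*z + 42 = (z - 7)*(z - 1)*(z + 6)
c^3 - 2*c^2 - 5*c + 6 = (c - 3)*(c - 1)*(c + 2)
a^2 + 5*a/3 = a*(a + 5/3)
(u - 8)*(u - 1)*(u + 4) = u^3 - 5*u^2 - 28*u + 32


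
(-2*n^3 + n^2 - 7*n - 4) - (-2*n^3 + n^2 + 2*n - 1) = -9*n - 3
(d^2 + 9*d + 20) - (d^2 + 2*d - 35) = 7*d + 55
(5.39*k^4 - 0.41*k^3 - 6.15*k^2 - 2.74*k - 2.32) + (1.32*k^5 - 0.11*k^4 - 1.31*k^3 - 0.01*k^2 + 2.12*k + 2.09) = 1.32*k^5 + 5.28*k^4 - 1.72*k^3 - 6.16*k^2 - 0.62*k - 0.23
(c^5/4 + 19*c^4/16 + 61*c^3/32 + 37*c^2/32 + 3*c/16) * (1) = c^5/4 + 19*c^4/16 + 61*c^3/32 + 37*c^2/32 + 3*c/16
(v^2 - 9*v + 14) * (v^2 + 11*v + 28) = v^4 + 2*v^3 - 57*v^2 - 98*v + 392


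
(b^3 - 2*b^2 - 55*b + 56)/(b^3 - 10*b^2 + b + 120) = (b^2 + 6*b - 7)/(b^2 - 2*b - 15)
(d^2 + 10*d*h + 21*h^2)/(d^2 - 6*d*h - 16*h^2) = (d^2 + 10*d*h + 21*h^2)/(d^2 - 6*d*h - 16*h^2)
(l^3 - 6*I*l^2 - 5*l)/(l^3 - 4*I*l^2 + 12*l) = (l^2 - 6*I*l - 5)/(l^2 - 4*I*l + 12)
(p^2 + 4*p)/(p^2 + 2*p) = (p + 4)/(p + 2)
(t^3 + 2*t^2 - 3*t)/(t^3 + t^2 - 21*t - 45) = t*(t - 1)/(t^2 - 2*t - 15)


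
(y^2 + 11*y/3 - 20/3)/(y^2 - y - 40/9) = 3*(-3*y^2 - 11*y + 20)/(-9*y^2 + 9*y + 40)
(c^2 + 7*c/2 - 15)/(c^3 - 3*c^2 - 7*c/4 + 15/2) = 2*(c + 6)/(2*c^2 - c - 6)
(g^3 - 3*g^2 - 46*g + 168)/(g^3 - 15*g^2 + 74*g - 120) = (g + 7)/(g - 5)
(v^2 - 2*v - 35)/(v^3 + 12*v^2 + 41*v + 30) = (v - 7)/(v^2 + 7*v + 6)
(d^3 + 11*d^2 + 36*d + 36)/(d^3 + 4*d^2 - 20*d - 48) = (d + 3)/(d - 4)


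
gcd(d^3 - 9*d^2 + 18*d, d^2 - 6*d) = d^2 - 6*d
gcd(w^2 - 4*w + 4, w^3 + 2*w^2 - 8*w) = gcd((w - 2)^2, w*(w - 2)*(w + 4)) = w - 2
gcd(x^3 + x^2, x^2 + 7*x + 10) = 1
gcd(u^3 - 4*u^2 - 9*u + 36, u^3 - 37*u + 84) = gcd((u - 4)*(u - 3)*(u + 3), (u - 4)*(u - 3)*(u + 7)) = u^2 - 7*u + 12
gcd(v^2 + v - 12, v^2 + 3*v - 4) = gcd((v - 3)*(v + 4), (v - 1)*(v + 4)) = v + 4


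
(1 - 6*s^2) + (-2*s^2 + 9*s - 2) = -8*s^2 + 9*s - 1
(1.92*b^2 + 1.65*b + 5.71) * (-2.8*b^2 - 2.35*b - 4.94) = -5.376*b^4 - 9.132*b^3 - 29.3503*b^2 - 21.5695*b - 28.2074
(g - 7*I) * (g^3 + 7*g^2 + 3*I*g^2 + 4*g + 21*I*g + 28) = g^4 + 7*g^3 - 4*I*g^3 + 25*g^2 - 28*I*g^2 + 175*g - 28*I*g - 196*I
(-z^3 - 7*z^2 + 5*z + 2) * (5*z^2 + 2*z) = -5*z^5 - 37*z^4 + 11*z^3 + 20*z^2 + 4*z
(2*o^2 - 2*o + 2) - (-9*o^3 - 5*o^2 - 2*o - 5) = 9*o^3 + 7*o^2 + 7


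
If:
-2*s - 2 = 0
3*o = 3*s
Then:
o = -1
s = -1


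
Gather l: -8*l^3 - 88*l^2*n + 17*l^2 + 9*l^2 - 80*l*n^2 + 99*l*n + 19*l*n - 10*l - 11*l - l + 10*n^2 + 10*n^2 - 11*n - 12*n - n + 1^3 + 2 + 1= -8*l^3 + l^2*(26 - 88*n) + l*(-80*n^2 + 118*n - 22) + 20*n^2 - 24*n + 4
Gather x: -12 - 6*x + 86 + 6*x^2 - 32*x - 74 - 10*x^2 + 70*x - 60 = -4*x^2 + 32*x - 60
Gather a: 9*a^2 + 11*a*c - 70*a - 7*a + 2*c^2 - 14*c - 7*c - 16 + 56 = 9*a^2 + a*(11*c - 77) + 2*c^2 - 21*c + 40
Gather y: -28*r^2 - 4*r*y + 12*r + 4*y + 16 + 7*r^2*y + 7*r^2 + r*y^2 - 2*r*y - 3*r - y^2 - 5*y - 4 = -21*r^2 + 9*r + y^2*(r - 1) + y*(7*r^2 - 6*r - 1) + 12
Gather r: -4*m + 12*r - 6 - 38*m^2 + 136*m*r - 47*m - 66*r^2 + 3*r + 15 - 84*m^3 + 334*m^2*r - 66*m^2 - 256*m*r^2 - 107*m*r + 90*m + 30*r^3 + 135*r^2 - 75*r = -84*m^3 - 104*m^2 + 39*m + 30*r^3 + r^2*(69 - 256*m) + r*(334*m^2 + 29*m - 60) + 9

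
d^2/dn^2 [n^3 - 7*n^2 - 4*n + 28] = 6*n - 14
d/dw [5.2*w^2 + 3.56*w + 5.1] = 10.4*w + 3.56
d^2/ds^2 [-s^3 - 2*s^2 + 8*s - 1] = -6*s - 4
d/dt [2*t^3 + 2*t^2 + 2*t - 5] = 6*t^2 + 4*t + 2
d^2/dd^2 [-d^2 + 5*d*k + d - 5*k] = -2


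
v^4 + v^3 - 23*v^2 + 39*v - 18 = (v - 3)*(v - 1)^2*(v + 6)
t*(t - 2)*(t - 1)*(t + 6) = t^4 + 3*t^3 - 16*t^2 + 12*t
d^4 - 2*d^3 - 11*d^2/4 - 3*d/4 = d*(d - 3)*(d + 1/2)^2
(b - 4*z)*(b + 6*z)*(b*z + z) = b^3*z + 2*b^2*z^2 + b^2*z - 24*b*z^3 + 2*b*z^2 - 24*z^3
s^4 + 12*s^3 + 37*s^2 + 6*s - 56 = (s - 1)*(s + 2)*(s + 4)*(s + 7)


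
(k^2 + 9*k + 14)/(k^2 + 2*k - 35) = (k + 2)/(k - 5)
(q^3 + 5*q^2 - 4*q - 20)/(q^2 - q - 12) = (-q^3 - 5*q^2 + 4*q + 20)/(-q^2 + q + 12)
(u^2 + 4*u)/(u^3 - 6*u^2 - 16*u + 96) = u/(u^2 - 10*u + 24)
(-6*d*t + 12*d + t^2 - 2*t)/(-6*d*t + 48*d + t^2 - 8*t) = (t - 2)/(t - 8)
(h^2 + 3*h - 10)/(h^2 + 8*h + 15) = (h - 2)/(h + 3)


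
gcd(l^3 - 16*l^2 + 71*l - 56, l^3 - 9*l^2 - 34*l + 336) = l^2 - 15*l + 56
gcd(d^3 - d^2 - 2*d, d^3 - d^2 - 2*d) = d^3 - d^2 - 2*d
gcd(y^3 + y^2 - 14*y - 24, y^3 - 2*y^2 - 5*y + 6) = y + 2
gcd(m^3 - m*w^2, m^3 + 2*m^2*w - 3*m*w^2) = -m^2 + m*w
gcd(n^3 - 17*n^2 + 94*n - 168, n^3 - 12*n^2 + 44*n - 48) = n^2 - 10*n + 24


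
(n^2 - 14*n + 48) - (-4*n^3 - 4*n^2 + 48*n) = 4*n^3 + 5*n^2 - 62*n + 48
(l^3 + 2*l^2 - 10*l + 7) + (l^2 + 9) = l^3 + 3*l^2 - 10*l + 16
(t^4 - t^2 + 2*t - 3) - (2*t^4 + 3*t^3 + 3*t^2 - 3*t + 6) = -t^4 - 3*t^3 - 4*t^2 + 5*t - 9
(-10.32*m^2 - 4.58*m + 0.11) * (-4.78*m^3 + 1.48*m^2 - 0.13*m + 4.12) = 49.3296*m^5 + 6.6188*m^4 - 5.9626*m^3 - 41.7602*m^2 - 18.8839*m + 0.4532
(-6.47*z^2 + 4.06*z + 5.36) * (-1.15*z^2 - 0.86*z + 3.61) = 7.4405*z^4 + 0.8952*z^3 - 33.0123*z^2 + 10.047*z + 19.3496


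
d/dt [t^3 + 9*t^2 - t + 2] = 3*t^2 + 18*t - 1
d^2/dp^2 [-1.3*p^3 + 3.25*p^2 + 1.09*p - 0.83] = 6.5 - 7.8*p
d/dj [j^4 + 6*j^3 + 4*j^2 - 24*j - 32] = 4*j^3 + 18*j^2 + 8*j - 24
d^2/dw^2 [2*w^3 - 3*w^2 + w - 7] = 12*w - 6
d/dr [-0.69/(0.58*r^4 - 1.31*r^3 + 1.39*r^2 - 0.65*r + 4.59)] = (1.6008*r^3 - 2.7117*r^2 + 1.9182*r - 0.4485)/(0.58*r^4 - 1.31*r^3 + 1.39*r^2 - 0.65*r + 4.59)^2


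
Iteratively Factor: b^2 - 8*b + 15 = (b - 3)*(b - 5)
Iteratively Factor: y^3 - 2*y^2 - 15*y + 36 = (y + 4)*(y^2 - 6*y + 9) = (y - 3)*(y + 4)*(y - 3)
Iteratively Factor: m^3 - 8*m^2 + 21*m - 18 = (m - 3)*(m^2 - 5*m + 6) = (m - 3)*(m - 2)*(m - 3)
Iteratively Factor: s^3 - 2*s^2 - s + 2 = (s - 2)*(s^2 - 1) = (s - 2)*(s - 1)*(s + 1)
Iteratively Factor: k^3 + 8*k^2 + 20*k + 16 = (k + 2)*(k^2 + 6*k + 8) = (k + 2)^2*(k + 4)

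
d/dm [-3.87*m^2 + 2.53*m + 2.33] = 2.53 - 7.74*m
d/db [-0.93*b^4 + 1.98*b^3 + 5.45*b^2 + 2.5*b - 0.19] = -3.72*b^3 + 5.94*b^2 + 10.9*b + 2.5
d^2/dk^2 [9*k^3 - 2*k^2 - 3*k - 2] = 54*k - 4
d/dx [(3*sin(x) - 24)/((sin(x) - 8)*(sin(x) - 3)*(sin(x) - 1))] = 6*(2 - sin(x))*cos(x)/((sin(x) - 3)^2*(sin(x) - 1)^2)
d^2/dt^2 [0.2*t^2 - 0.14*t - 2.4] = 0.400000000000000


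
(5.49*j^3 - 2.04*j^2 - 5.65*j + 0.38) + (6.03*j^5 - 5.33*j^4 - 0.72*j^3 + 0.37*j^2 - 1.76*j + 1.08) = 6.03*j^5 - 5.33*j^4 + 4.77*j^3 - 1.67*j^2 - 7.41*j + 1.46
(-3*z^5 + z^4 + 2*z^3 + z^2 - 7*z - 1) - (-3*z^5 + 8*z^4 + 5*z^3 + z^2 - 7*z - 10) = -7*z^4 - 3*z^3 + 9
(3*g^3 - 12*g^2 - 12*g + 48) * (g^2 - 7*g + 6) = 3*g^5 - 33*g^4 + 90*g^3 + 60*g^2 - 408*g + 288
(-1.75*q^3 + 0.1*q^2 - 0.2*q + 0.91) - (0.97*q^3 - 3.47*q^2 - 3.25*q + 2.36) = -2.72*q^3 + 3.57*q^2 + 3.05*q - 1.45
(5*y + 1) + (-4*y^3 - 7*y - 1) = -4*y^3 - 2*y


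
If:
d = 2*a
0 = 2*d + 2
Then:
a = -1/2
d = -1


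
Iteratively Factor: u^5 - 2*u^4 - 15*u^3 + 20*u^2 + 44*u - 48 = (u - 4)*(u^4 + 2*u^3 - 7*u^2 - 8*u + 12) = (u - 4)*(u - 1)*(u^3 + 3*u^2 - 4*u - 12) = (u - 4)*(u - 1)*(u + 2)*(u^2 + u - 6) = (u - 4)*(u - 2)*(u - 1)*(u + 2)*(u + 3)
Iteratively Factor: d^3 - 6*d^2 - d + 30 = (d + 2)*(d^2 - 8*d + 15) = (d - 5)*(d + 2)*(d - 3)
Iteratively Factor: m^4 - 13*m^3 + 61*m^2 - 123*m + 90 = (m - 2)*(m^3 - 11*m^2 + 39*m - 45) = (m - 3)*(m - 2)*(m^2 - 8*m + 15) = (m - 3)^2*(m - 2)*(m - 5)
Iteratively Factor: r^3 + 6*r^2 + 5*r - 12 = (r + 4)*(r^2 + 2*r - 3) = (r - 1)*(r + 4)*(r + 3)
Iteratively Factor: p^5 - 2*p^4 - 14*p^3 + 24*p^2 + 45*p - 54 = (p - 3)*(p^4 + p^3 - 11*p^2 - 9*p + 18) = (p - 3)*(p + 2)*(p^3 - p^2 - 9*p + 9) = (p - 3)*(p - 1)*(p + 2)*(p^2 - 9) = (p - 3)^2*(p - 1)*(p + 2)*(p + 3)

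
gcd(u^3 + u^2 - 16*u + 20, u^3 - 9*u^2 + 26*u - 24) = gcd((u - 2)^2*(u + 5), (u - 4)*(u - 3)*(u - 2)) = u - 2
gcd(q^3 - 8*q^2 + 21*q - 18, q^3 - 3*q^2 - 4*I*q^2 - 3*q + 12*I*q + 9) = q - 3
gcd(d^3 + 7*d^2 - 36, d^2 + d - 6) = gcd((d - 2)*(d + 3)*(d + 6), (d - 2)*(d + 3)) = d^2 + d - 6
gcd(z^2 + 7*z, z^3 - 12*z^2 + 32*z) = z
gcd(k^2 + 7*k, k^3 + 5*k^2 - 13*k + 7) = k + 7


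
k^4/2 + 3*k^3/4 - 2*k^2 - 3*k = k*(k/2 + 1)*(k - 2)*(k + 3/2)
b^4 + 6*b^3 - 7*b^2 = b^2*(b - 1)*(b + 7)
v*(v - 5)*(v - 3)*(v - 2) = v^4 - 10*v^3 + 31*v^2 - 30*v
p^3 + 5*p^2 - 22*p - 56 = (p - 4)*(p + 2)*(p + 7)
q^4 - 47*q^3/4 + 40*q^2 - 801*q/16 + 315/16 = (q - 7)*(q - 5/2)*(q - 3/2)*(q - 3/4)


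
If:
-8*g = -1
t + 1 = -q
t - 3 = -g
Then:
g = 1/8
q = -31/8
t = 23/8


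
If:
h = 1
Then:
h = 1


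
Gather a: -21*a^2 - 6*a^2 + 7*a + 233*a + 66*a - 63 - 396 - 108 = -27*a^2 + 306*a - 567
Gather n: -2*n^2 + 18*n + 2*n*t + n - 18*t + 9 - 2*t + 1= -2*n^2 + n*(2*t + 19) - 20*t + 10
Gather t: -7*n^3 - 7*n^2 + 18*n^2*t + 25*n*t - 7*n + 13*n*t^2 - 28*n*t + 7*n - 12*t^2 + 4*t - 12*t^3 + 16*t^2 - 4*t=-7*n^3 - 7*n^2 - 12*t^3 + t^2*(13*n + 4) + t*(18*n^2 - 3*n)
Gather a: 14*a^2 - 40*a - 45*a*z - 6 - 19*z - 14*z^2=14*a^2 + a*(-45*z - 40) - 14*z^2 - 19*z - 6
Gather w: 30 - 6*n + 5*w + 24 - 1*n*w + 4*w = -6*n + w*(9 - n) + 54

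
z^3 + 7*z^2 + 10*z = z*(z + 2)*(z + 5)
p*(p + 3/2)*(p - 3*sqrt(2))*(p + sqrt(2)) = p^4 - 2*sqrt(2)*p^3 + 3*p^3/2 - 6*p^2 - 3*sqrt(2)*p^2 - 9*p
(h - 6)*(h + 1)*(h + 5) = h^3 - 31*h - 30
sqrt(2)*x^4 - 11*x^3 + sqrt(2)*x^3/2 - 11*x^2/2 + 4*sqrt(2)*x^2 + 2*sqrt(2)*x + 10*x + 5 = (x - 5*sqrt(2))*(x - sqrt(2))*(x + sqrt(2)/2)*(sqrt(2)*x + sqrt(2)/2)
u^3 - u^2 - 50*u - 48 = (u - 8)*(u + 1)*(u + 6)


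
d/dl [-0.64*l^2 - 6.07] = -1.28*l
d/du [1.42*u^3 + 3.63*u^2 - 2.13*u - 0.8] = 4.26*u^2 + 7.26*u - 2.13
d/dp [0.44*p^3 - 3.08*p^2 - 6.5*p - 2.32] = 1.32*p^2 - 6.16*p - 6.5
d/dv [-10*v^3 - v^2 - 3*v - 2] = -30*v^2 - 2*v - 3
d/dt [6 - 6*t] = -6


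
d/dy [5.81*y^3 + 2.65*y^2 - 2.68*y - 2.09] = 17.43*y^2 + 5.3*y - 2.68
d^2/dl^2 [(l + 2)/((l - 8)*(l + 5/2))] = 8*(2*l^3 + 12*l^2 + 54*l - 19)/(8*l^6 - 132*l^5 + 246*l^4 + 3949*l^3 - 4920*l^2 - 52800*l - 64000)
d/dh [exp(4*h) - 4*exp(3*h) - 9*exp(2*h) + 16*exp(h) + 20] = (4*exp(3*h) - 12*exp(2*h) - 18*exp(h) + 16)*exp(h)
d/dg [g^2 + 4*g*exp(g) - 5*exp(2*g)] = 4*g*exp(g) + 2*g - 10*exp(2*g) + 4*exp(g)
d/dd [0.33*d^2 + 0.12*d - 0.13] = 0.66*d + 0.12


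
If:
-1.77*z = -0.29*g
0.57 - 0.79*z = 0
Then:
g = 4.40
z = 0.72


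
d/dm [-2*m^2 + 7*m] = 7 - 4*m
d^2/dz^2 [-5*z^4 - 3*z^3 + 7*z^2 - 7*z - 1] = -60*z^2 - 18*z + 14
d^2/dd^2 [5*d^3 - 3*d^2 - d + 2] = 30*d - 6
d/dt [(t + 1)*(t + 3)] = 2*t + 4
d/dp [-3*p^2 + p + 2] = 1 - 6*p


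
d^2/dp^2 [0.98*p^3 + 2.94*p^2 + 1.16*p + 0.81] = 5.88*p + 5.88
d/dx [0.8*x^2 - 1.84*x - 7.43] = 1.6*x - 1.84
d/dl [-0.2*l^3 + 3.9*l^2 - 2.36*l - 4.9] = -0.6*l^2 + 7.8*l - 2.36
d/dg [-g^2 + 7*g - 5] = 7 - 2*g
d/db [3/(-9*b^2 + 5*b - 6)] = 3*(18*b - 5)/(9*b^2 - 5*b + 6)^2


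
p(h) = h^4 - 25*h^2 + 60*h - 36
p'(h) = 4*h^3 - 50*h + 60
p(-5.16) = -302.32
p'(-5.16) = -231.55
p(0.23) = -23.52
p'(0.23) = 48.55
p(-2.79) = -337.41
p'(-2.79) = 112.63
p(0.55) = -10.47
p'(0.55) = 33.17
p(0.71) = -5.75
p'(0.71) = 25.93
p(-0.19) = -48.30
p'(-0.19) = 69.47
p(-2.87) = -346.28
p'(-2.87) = 108.94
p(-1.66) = -196.90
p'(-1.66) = 124.70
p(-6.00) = 0.00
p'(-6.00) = -504.00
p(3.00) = 0.00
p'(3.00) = 18.00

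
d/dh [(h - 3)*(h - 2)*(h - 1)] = 3*h^2 - 12*h + 11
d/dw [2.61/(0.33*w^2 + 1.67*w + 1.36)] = (-1.7226*w - 4.3587)/(0.33*w^2 + 1.67*w + 1.36)^2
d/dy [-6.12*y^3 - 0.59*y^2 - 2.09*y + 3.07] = -18.36*y^2 - 1.18*y - 2.09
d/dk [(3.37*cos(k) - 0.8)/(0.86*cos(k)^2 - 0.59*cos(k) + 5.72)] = (2.8982*cos(k)^2 - 1.376*cos(k) - 18.8044)*sin(k)/(0.7396*cos(k)^4 - 1.0148*cos(k)^3 + 10.1865*cos(k)^2 - 6.7496*cos(k) + 32.7184)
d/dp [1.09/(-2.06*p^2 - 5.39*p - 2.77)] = (4.4908*p + 5.8751)/(2.06*p^2 + 5.39*p + 2.77)^2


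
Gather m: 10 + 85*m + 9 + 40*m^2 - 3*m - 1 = 40*m^2 + 82*m + 18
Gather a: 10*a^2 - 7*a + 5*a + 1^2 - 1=10*a^2 - 2*a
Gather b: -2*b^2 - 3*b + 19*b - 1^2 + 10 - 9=-2*b^2 + 16*b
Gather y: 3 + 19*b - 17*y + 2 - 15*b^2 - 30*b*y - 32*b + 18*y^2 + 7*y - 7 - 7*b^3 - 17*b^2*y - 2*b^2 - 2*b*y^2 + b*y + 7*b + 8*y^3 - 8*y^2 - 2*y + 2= -7*b^3 - 17*b^2 - 6*b + 8*y^3 + y^2*(10 - 2*b) + y*(-17*b^2 - 29*b - 12)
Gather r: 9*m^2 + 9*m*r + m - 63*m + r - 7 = 9*m^2 - 62*m + r*(9*m + 1) - 7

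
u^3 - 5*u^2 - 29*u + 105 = (u - 7)*(u - 3)*(u + 5)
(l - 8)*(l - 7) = l^2 - 15*l + 56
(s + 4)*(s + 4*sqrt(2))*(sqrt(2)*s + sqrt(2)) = sqrt(2)*s^3 + 5*sqrt(2)*s^2 + 8*s^2 + 4*sqrt(2)*s + 40*s + 32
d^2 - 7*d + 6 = (d - 6)*(d - 1)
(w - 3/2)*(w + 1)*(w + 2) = w^3 + 3*w^2/2 - 5*w/2 - 3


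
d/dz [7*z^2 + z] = 14*z + 1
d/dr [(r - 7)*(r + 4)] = 2*r - 3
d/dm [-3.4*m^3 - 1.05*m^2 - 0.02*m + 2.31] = -10.2*m^2 - 2.1*m - 0.02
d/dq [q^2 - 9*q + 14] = 2*q - 9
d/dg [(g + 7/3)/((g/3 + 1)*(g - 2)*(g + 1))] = (-6*g^3 - 27*g^2 - 28*g + 17)/(g^6 + 4*g^5 - 6*g^4 - 32*g^3 + g^2 + 60*g + 36)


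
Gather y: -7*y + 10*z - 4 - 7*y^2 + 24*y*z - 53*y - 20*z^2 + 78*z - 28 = -7*y^2 + y*(24*z - 60) - 20*z^2 + 88*z - 32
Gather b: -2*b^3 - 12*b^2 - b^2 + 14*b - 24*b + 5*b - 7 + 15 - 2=-2*b^3 - 13*b^2 - 5*b + 6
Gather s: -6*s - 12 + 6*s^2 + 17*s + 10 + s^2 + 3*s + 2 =7*s^2 + 14*s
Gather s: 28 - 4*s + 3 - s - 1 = 30 - 5*s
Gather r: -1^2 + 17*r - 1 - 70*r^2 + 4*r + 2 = -70*r^2 + 21*r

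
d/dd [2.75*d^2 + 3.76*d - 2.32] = 5.5*d + 3.76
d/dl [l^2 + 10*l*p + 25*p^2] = 2*l + 10*p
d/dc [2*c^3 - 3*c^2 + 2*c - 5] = 6*c^2 - 6*c + 2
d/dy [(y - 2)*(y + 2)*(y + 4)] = 3*y^2 + 8*y - 4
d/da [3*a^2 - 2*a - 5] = 6*a - 2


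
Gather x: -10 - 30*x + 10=-30*x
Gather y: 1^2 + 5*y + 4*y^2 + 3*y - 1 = 4*y^2 + 8*y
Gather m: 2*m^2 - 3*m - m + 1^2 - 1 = 2*m^2 - 4*m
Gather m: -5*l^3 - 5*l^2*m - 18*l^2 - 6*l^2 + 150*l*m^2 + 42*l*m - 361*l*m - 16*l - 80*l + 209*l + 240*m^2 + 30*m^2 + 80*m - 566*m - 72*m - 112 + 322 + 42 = -5*l^3 - 24*l^2 + 113*l + m^2*(150*l + 270) + m*(-5*l^2 - 319*l - 558) + 252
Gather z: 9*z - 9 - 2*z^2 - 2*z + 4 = -2*z^2 + 7*z - 5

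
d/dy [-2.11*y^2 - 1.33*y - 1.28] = -4.22*y - 1.33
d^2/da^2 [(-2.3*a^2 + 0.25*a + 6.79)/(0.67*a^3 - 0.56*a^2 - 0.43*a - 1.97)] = (-2.06494*a^6 + 0.673350000000003*a^5 + 32.037792*a^4 - 81.853978*a^3 + 20.22273*a^2 + 61.928118*a - 30.746204)/(0.300763*a^9 - 0.754152*a^8 + 0.0512550000000001*a^7 - 1.860599*a^6 + 4.401969*a^5 + 1.241334*a^4 + 4.874846*a^3 - 7.612671*a^2 - 5.006361*a - 7.645373)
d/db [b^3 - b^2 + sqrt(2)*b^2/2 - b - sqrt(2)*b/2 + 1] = 3*b^2 - 2*b + sqrt(2)*b - 1 - sqrt(2)/2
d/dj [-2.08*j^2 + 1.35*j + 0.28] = 1.35 - 4.16*j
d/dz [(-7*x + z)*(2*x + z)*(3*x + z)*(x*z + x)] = x*(-42*x^3 - 58*x^2*z - 29*x^2 - 6*x*z^2 - 4*x*z + 4*z^3 + 3*z^2)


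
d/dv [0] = 0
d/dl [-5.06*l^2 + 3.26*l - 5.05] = 3.26 - 10.12*l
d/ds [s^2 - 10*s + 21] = 2*s - 10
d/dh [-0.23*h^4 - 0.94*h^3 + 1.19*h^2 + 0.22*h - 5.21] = -0.92*h^3 - 2.82*h^2 + 2.38*h + 0.22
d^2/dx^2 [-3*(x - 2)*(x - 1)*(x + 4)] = -18*x - 6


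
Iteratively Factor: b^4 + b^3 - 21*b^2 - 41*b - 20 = (b + 4)*(b^3 - 3*b^2 - 9*b - 5) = (b + 1)*(b + 4)*(b^2 - 4*b - 5) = (b - 5)*(b + 1)*(b + 4)*(b + 1)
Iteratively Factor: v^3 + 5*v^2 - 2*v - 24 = (v - 2)*(v^2 + 7*v + 12) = (v - 2)*(v + 4)*(v + 3)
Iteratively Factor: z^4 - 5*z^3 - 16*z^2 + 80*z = (z + 4)*(z^3 - 9*z^2 + 20*z) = (z - 5)*(z + 4)*(z^2 - 4*z) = z*(z - 5)*(z + 4)*(z - 4)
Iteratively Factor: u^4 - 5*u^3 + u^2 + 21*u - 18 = (u - 3)*(u^3 - 2*u^2 - 5*u + 6) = (u - 3)*(u - 1)*(u^2 - u - 6) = (u - 3)^2*(u - 1)*(u + 2)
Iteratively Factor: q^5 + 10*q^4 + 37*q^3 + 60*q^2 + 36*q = (q + 3)*(q^4 + 7*q^3 + 16*q^2 + 12*q) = q*(q + 3)*(q^3 + 7*q^2 + 16*q + 12) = q*(q + 2)*(q + 3)*(q^2 + 5*q + 6) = q*(q + 2)^2*(q + 3)*(q + 3)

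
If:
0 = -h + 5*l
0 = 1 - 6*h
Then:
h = 1/6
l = 1/30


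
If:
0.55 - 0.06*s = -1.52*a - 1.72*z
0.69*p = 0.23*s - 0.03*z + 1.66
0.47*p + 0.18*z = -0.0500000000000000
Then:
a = -1.17178294951069*z - 0.659337114757291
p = -0.382978723404255*z - 0.106382978723404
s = -1.01850138760407*z - 7.53654024051804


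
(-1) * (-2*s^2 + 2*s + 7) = 2*s^2 - 2*s - 7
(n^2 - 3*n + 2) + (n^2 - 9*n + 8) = 2*n^2 - 12*n + 10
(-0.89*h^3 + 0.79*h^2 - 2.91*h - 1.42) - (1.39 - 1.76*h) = -0.89*h^3 + 0.79*h^2 - 1.15*h - 2.81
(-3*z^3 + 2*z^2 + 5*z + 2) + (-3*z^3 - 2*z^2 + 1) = -6*z^3 + 5*z + 3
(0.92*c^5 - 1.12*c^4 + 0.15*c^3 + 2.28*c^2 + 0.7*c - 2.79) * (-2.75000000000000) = -2.53*c^5 + 3.08*c^4 - 0.4125*c^3 - 6.27*c^2 - 1.925*c + 7.6725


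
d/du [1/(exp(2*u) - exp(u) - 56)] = (1 - 2*exp(u))*exp(u)/(-exp(2*u) + exp(u) + 56)^2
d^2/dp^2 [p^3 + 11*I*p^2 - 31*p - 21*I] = 6*p + 22*I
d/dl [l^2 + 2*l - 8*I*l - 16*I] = 2*l + 2 - 8*I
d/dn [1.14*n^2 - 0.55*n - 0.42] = 2.28*n - 0.55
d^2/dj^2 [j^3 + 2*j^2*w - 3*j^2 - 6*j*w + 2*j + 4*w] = 6*j + 4*w - 6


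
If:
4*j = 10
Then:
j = 5/2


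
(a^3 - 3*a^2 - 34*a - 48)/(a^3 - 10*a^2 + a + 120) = (a + 2)/(a - 5)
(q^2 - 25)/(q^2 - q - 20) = (q + 5)/(q + 4)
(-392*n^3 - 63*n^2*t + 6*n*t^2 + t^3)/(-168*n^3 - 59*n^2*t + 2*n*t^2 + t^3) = (7*n + t)/(3*n + t)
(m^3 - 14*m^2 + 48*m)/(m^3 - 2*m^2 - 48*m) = (m - 6)/(m + 6)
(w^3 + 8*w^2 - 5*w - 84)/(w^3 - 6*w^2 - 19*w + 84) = (w + 7)/(w - 7)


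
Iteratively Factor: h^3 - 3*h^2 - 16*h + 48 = (h - 4)*(h^2 + h - 12) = (h - 4)*(h - 3)*(h + 4)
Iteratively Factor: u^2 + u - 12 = (u + 4)*(u - 3)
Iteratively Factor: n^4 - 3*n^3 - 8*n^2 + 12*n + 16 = (n + 2)*(n^3 - 5*n^2 + 2*n + 8) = (n + 1)*(n + 2)*(n^2 - 6*n + 8) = (n - 4)*(n + 1)*(n + 2)*(n - 2)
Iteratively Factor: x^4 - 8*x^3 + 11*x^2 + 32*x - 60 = (x + 2)*(x^3 - 10*x^2 + 31*x - 30) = (x - 3)*(x + 2)*(x^2 - 7*x + 10) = (x - 3)*(x - 2)*(x + 2)*(x - 5)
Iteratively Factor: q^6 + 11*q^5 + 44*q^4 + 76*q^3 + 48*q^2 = (q + 2)*(q^5 + 9*q^4 + 26*q^3 + 24*q^2) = (q + 2)*(q + 3)*(q^4 + 6*q^3 + 8*q^2) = (q + 2)^2*(q + 3)*(q^3 + 4*q^2) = q*(q + 2)^2*(q + 3)*(q^2 + 4*q) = q^2*(q + 2)^2*(q + 3)*(q + 4)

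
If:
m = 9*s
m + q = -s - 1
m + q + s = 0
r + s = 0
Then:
No Solution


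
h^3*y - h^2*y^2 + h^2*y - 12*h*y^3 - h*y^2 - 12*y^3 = (h - 4*y)*(h + 3*y)*(h*y + y)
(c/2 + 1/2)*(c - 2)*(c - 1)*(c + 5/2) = c^4/2 + c^3/4 - 3*c^2 - c/4 + 5/2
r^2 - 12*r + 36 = (r - 6)^2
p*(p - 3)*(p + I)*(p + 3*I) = p^4 - 3*p^3 + 4*I*p^3 - 3*p^2 - 12*I*p^2 + 9*p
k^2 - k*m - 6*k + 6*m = (k - 6)*(k - m)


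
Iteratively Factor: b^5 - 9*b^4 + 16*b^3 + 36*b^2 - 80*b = (b - 2)*(b^4 - 7*b^3 + 2*b^2 + 40*b) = b*(b - 2)*(b^3 - 7*b^2 + 2*b + 40) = b*(b - 5)*(b - 2)*(b^2 - 2*b - 8) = b*(b - 5)*(b - 2)*(b + 2)*(b - 4)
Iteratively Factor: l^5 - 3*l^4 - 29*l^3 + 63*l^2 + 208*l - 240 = (l - 5)*(l^4 + 2*l^3 - 19*l^2 - 32*l + 48) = (l - 5)*(l - 1)*(l^3 + 3*l^2 - 16*l - 48) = (l - 5)*(l - 1)*(l + 3)*(l^2 - 16) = (l - 5)*(l - 4)*(l - 1)*(l + 3)*(l + 4)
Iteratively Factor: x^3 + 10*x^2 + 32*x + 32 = (x + 2)*(x^2 + 8*x + 16) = (x + 2)*(x + 4)*(x + 4)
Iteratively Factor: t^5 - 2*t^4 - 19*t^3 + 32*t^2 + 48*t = (t + 4)*(t^4 - 6*t^3 + 5*t^2 + 12*t) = (t - 3)*(t + 4)*(t^3 - 3*t^2 - 4*t) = (t - 3)*(t + 1)*(t + 4)*(t^2 - 4*t) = t*(t - 3)*(t + 1)*(t + 4)*(t - 4)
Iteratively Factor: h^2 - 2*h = (h - 2)*(h)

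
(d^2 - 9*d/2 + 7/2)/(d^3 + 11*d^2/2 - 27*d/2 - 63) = (d - 1)/(d^2 + 9*d + 18)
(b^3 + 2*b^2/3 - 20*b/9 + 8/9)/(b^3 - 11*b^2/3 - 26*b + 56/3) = (3*b^2 + 4*b - 4)/(3*(b^2 - 3*b - 28))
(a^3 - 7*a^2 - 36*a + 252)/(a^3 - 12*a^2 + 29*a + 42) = (a + 6)/(a + 1)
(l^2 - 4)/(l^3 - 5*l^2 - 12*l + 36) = (l + 2)/(l^2 - 3*l - 18)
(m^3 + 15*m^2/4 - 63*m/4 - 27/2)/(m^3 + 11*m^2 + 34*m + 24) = (4*m^2 - 9*m - 9)/(4*(m^2 + 5*m + 4))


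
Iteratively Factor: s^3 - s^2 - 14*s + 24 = (s - 2)*(s^2 + s - 12) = (s - 3)*(s - 2)*(s + 4)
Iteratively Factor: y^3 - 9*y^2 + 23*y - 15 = (y - 3)*(y^2 - 6*y + 5) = (y - 3)*(y - 1)*(y - 5)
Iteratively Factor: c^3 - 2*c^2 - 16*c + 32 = (c + 4)*(c^2 - 6*c + 8) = (c - 2)*(c + 4)*(c - 4)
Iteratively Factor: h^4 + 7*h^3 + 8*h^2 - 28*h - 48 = (h + 4)*(h^3 + 3*h^2 - 4*h - 12) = (h - 2)*(h + 4)*(h^2 + 5*h + 6) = (h - 2)*(h + 2)*(h + 4)*(h + 3)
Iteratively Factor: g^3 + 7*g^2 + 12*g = (g + 4)*(g^2 + 3*g) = g*(g + 4)*(g + 3)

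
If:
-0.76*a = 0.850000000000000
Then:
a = -1.12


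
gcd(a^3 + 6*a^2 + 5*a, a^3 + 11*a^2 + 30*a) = a^2 + 5*a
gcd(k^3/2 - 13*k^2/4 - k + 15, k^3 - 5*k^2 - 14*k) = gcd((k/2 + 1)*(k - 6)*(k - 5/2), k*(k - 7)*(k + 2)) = k + 2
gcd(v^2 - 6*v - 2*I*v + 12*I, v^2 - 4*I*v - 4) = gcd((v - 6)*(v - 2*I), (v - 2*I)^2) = v - 2*I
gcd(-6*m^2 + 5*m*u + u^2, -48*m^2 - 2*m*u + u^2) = 6*m + u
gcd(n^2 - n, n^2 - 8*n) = n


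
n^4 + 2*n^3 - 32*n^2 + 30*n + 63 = (n - 3)^2*(n + 1)*(n + 7)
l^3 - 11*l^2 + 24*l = l*(l - 8)*(l - 3)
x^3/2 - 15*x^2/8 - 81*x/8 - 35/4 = (x/2 + 1)*(x - 7)*(x + 5/4)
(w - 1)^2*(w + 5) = w^3 + 3*w^2 - 9*w + 5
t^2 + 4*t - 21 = (t - 3)*(t + 7)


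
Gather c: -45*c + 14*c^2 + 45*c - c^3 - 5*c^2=-c^3 + 9*c^2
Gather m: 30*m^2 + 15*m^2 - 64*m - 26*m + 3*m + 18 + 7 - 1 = 45*m^2 - 87*m + 24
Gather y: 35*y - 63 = 35*y - 63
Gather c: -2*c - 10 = -2*c - 10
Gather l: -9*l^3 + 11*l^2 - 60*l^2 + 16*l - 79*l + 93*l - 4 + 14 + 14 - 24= -9*l^3 - 49*l^2 + 30*l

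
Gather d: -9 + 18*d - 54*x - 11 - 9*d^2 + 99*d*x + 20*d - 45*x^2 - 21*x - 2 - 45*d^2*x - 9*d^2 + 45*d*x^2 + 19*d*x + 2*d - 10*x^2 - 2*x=d^2*(-45*x - 18) + d*(45*x^2 + 118*x + 40) - 55*x^2 - 77*x - 22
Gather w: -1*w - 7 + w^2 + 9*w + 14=w^2 + 8*w + 7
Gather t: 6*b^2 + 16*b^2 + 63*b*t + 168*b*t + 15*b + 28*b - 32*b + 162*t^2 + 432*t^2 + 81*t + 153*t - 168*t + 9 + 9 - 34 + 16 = 22*b^2 + 11*b + 594*t^2 + t*(231*b + 66)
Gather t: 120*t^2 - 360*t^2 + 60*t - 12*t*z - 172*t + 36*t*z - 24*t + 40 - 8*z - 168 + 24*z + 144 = -240*t^2 + t*(24*z - 136) + 16*z + 16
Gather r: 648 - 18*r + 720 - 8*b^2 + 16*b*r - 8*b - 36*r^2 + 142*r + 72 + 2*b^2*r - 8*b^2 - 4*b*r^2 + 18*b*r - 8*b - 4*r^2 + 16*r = -16*b^2 - 16*b + r^2*(-4*b - 40) + r*(2*b^2 + 34*b + 140) + 1440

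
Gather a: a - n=a - n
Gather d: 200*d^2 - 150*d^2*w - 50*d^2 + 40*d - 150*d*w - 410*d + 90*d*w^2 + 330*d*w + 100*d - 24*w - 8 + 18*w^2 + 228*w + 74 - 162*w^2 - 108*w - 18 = d^2*(150 - 150*w) + d*(90*w^2 + 180*w - 270) - 144*w^2 + 96*w + 48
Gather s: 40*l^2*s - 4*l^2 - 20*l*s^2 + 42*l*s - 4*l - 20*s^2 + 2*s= -4*l^2 - 4*l + s^2*(-20*l - 20) + s*(40*l^2 + 42*l + 2)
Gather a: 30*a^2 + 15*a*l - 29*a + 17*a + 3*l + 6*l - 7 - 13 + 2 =30*a^2 + a*(15*l - 12) + 9*l - 18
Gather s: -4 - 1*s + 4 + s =0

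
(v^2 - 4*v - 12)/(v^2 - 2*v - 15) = (-v^2 + 4*v + 12)/(-v^2 + 2*v + 15)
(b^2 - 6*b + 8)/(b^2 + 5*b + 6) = (b^2 - 6*b + 8)/(b^2 + 5*b + 6)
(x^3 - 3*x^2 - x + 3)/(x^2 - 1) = x - 3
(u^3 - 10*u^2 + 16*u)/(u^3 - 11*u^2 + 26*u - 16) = u/(u - 1)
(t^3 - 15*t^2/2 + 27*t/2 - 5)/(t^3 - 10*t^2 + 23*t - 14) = (2*t^2 - 11*t + 5)/(2*(t^2 - 8*t + 7))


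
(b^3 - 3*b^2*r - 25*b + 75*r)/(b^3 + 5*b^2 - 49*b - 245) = (b^2 - 3*b*r - 5*b + 15*r)/(b^2 - 49)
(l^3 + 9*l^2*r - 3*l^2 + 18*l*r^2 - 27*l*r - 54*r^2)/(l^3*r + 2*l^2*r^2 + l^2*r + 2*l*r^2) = (l^3 + 9*l^2*r - 3*l^2 + 18*l*r^2 - 27*l*r - 54*r^2)/(l*r*(l^2 + 2*l*r + l + 2*r))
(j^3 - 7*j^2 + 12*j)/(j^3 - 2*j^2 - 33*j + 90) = j*(j - 4)/(j^2 + j - 30)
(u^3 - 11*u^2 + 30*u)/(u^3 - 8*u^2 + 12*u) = (u - 5)/(u - 2)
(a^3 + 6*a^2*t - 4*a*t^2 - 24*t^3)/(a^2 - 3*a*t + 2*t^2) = (-a^2 - 8*a*t - 12*t^2)/(-a + t)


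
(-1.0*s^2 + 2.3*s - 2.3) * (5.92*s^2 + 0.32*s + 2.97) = -5.92*s^4 + 13.296*s^3 - 15.85*s^2 + 6.095*s - 6.831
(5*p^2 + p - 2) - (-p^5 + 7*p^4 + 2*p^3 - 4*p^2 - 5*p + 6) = p^5 - 7*p^4 - 2*p^3 + 9*p^2 + 6*p - 8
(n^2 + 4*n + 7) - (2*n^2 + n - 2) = -n^2 + 3*n + 9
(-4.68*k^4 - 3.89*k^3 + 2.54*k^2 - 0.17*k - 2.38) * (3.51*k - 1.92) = -16.4268*k^5 - 4.6683*k^4 + 16.3842*k^3 - 5.4735*k^2 - 8.0274*k + 4.5696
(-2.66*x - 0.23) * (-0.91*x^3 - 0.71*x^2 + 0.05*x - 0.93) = 2.4206*x^4 + 2.0979*x^3 + 0.0303*x^2 + 2.4623*x + 0.2139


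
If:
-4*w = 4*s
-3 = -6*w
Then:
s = -1/2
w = 1/2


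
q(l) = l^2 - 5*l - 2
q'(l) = 2*l - 5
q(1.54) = -7.33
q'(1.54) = -1.92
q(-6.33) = 69.72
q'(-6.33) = -17.66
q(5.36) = -0.07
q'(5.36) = 5.72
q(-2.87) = 20.59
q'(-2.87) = -10.74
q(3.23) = -7.72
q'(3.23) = 1.46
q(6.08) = 4.57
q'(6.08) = 7.16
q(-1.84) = 10.59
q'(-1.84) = -8.68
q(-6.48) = 72.39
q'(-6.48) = -17.96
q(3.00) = -8.00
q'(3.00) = 1.00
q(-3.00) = 22.00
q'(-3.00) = -11.00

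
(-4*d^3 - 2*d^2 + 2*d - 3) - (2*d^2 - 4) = -4*d^3 - 4*d^2 + 2*d + 1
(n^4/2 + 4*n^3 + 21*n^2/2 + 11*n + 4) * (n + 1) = n^5/2 + 9*n^4/2 + 29*n^3/2 + 43*n^2/2 + 15*n + 4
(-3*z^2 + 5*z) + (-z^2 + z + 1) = -4*z^2 + 6*z + 1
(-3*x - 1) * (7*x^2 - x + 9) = -21*x^3 - 4*x^2 - 26*x - 9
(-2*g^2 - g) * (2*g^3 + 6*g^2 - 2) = -4*g^5 - 14*g^4 - 6*g^3 + 4*g^2 + 2*g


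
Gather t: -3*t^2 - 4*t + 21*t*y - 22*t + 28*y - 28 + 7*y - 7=-3*t^2 + t*(21*y - 26) + 35*y - 35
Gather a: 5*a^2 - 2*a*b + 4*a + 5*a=5*a^2 + a*(9 - 2*b)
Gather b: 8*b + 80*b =88*b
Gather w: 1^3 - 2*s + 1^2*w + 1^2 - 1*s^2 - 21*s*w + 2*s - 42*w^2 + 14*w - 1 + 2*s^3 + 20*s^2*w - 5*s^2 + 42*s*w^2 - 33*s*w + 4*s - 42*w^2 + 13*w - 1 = 2*s^3 - 6*s^2 + 4*s + w^2*(42*s - 84) + w*(20*s^2 - 54*s + 28)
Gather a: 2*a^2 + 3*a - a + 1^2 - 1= 2*a^2 + 2*a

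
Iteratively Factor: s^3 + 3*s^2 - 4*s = (s)*(s^2 + 3*s - 4) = s*(s - 1)*(s + 4)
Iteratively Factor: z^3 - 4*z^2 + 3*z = (z - 3)*(z^2 - z) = (z - 3)*(z - 1)*(z)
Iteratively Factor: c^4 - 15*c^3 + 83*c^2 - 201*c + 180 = (c - 3)*(c^3 - 12*c^2 + 47*c - 60) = (c - 5)*(c - 3)*(c^2 - 7*c + 12) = (c - 5)*(c - 3)^2*(c - 4)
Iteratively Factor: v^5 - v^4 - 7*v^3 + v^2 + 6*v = (v - 1)*(v^4 - 7*v^2 - 6*v) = (v - 1)*(v + 2)*(v^3 - 2*v^2 - 3*v) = (v - 1)*(v + 1)*(v + 2)*(v^2 - 3*v) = (v - 3)*(v - 1)*(v + 1)*(v + 2)*(v)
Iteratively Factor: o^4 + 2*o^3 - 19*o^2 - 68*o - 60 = (o + 2)*(o^3 - 19*o - 30) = (o + 2)^2*(o^2 - 2*o - 15) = (o + 2)^2*(o + 3)*(o - 5)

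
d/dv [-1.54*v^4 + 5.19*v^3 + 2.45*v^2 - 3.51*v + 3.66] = -6.16*v^3 + 15.57*v^2 + 4.9*v - 3.51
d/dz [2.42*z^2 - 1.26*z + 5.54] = 4.84*z - 1.26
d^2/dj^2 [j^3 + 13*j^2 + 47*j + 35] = 6*j + 26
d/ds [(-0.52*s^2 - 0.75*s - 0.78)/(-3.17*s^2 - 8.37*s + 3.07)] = (1.9749*s^2 - 8.138*s - 8.8311)/(10.0489*s^4 + 53.0658*s^3 + 50.5931*s^2 - 51.3918*s + 9.4249)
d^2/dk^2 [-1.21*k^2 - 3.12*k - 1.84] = -2.42000000000000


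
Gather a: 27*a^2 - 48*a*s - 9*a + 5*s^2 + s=27*a^2 + a*(-48*s - 9) + 5*s^2 + s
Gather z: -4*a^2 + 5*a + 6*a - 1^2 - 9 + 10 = -4*a^2 + 11*a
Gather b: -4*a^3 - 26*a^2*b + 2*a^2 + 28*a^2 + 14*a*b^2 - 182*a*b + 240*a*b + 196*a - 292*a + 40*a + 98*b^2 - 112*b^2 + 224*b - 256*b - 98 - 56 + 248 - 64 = -4*a^3 + 30*a^2 - 56*a + b^2*(14*a - 14) + b*(-26*a^2 + 58*a - 32) + 30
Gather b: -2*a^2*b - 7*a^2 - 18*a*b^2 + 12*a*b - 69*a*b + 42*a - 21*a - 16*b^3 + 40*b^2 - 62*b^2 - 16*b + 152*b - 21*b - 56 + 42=-7*a^2 + 21*a - 16*b^3 + b^2*(-18*a - 22) + b*(-2*a^2 - 57*a + 115) - 14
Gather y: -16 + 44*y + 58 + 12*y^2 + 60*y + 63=12*y^2 + 104*y + 105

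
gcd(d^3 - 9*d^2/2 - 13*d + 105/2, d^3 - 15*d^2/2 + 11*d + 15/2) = d^2 - 8*d + 15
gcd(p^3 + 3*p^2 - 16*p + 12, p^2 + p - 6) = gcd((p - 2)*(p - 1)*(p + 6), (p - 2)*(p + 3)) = p - 2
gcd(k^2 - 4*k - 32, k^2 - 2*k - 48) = k - 8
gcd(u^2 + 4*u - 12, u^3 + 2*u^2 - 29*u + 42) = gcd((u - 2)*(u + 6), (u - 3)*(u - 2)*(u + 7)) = u - 2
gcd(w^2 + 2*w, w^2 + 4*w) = w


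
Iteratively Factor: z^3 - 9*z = (z + 3)*(z^2 - 3*z) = z*(z + 3)*(z - 3)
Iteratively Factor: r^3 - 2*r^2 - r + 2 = (r - 2)*(r^2 - 1) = (r - 2)*(r - 1)*(r + 1)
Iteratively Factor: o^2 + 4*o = (o)*(o + 4)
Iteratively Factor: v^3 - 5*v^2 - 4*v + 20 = (v - 5)*(v^2 - 4) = (v - 5)*(v - 2)*(v + 2)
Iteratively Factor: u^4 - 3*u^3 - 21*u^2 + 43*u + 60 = (u - 5)*(u^3 + 2*u^2 - 11*u - 12) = (u - 5)*(u - 3)*(u^2 + 5*u + 4) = (u - 5)*(u - 3)*(u + 4)*(u + 1)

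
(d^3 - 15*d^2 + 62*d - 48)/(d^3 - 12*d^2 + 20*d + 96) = (d - 1)/(d + 2)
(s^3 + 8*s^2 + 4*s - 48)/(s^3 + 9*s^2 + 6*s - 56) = (s + 6)/(s + 7)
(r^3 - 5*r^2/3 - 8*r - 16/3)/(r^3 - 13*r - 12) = (r + 4/3)/(r + 3)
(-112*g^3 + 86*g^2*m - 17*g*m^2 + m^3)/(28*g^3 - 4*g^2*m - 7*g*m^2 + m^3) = (-8*g + m)/(2*g + m)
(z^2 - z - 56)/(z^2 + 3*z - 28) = (z - 8)/(z - 4)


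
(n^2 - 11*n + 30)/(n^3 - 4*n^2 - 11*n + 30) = (n - 6)/(n^2 + n - 6)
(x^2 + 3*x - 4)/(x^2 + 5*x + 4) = (x - 1)/(x + 1)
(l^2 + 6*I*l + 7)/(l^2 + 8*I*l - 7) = (l - I)/(l + I)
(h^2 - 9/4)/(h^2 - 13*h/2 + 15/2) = (h + 3/2)/(h - 5)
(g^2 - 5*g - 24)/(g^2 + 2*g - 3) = (g - 8)/(g - 1)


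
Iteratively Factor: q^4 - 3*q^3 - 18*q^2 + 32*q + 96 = (q + 3)*(q^3 - 6*q^2 + 32) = (q - 4)*(q + 3)*(q^2 - 2*q - 8) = (q - 4)^2*(q + 3)*(q + 2)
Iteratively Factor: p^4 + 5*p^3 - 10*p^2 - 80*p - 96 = (p + 4)*(p^3 + p^2 - 14*p - 24) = (p + 2)*(p + 4)*(p^2 - p - 12) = (p + 2)*(p + 3)*(p + 4)*(p - 4)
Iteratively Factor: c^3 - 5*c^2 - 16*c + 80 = (c - 5)*(c^2 - 16) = (c - 5)*(c - 4)*(c + 4)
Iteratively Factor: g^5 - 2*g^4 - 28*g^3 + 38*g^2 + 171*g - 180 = (g - 3)*(g^4 + g^3 - 25*g^2 - 37*g + 60) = (g - 3)*(g + 4)*(g^3 - 3*g^2 - 13*g + 15) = (g - 5)*(g - 3)*(g + 4)*(g^2 + 2*g - 3) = (g - 5)*(g - 3)*(g + 3)*(g + 4)*(g - 1)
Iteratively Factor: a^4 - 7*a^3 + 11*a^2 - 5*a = (a - 5)*(a^3 - 2*a^2 + a) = (a - 5)*(a - 1)*(a^2 - a) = (a - 5)*(a - 1)^2*(a)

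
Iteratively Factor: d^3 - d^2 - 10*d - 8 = (d - 4)*(d^2 + 3*d + 2) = (d - 4)*(d + 1)*(d + 2)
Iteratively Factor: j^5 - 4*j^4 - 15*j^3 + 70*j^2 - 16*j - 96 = (j - 3)*(j^4 - j^3 - 18*j^2 + 16*j + 32) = (j - 3)*(j - 2)*(j^3 + j^2 - 16*j - 16) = (j - 3)*(j - 2)*(j + 1)*(j^2 - 16) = (j - 4)*(j - 3)*(j - 2)*(j + 1)*(j + 4)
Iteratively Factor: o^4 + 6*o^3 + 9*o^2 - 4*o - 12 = (o + 2)*(o^3 + 4*o^2 + o - 6) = (o + 2)^2*(o^2 + 2*o - 3) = (o + 2)^2*(o + 3)*(o - 1)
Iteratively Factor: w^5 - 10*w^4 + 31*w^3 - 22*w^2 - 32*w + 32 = (w + 1)*(w^4 - 11*w^3 + 42*w^2 - 64*w + 32) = (w - 4)*(w + 1)*(w^3 - 7*w^2 + 14*w - 8) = (w - 4)*(w - 2)*(w + 1)*(w^2 - 5*w + 4) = (w - 4)*(w - 2)*(w - 1)*(w + 1)*(w - 4)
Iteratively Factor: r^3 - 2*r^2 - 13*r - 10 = (r - 5)*(r^2 + 3*r + 2) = (r - 5)*(r + 2)*(r + 1)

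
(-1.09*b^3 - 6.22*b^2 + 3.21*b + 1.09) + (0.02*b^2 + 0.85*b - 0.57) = -1.09*b^3 - 6.2*b^2 + 4.06*b + 0.52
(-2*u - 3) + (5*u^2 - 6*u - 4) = 5*u^2 - 8*u - 7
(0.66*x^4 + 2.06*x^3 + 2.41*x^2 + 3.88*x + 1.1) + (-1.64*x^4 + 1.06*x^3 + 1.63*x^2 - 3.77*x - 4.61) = -0.98*x^4 + 3.12*x^3 + 4.04*x^2 + 0.11*x - 3.51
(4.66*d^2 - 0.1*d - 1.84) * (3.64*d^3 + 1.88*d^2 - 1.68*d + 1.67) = 16.9624*d^5 + 8.3968*d^4 - 14.7144*d^3 + 4.491*d^2 + 2.9242*d - 3.0728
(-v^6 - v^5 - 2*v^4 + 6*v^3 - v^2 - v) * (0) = 0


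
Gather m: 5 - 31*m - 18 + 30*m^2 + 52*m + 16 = 30*m^2 + 21*m + 3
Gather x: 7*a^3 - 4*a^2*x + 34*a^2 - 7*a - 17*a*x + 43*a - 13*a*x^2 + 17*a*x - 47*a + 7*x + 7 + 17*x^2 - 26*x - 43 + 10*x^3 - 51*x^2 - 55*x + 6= 7*a^3 + 34*a^2 - 11*a + 10*x^3 + x^2*(-13*a - 34) + x*(-4*a^2 - 74) - 30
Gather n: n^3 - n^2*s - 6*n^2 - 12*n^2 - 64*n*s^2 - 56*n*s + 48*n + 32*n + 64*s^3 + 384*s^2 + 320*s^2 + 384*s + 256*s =n^3 + n^2*(-s - 18) + n*(-64*s^2 - 56*s + 80) + 64*s^3 + 704*s^2 + 640*s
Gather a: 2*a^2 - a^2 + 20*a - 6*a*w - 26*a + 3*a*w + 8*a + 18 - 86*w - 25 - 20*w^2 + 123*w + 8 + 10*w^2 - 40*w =a^2 + a*(2 - 3*w) - 10*w^2 - 3*w + 1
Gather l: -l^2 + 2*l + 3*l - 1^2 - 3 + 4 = -l^2 + 5*l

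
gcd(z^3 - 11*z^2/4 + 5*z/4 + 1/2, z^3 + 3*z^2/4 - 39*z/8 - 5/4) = z^2 - 7*z/4 - 1/2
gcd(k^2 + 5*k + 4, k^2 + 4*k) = k + 4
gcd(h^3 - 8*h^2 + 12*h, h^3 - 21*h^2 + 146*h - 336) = h - 6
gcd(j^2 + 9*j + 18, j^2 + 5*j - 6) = j + 6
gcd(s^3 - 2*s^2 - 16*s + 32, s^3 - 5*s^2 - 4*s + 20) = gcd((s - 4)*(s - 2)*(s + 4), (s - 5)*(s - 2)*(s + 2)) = s - 2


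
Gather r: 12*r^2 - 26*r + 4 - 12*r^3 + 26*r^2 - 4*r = -12*r^3 + 38*r^2 - 30*r + 4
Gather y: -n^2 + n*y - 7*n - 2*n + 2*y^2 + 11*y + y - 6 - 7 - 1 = -n^2 - 9*n + 2*y^2 + y*(n + 12) - 14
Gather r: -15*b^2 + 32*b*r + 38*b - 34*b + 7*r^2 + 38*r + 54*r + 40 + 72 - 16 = -15*b^2 + 4*b + 7*r^2 + r*(32*b + 92) + 96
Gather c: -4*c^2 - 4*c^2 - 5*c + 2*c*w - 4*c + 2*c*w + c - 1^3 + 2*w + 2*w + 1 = -8*c^2 + c*(4*w - 8) + 4*w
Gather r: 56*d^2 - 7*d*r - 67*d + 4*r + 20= 56*d^2 - 67*d + r*(4 - 7*d) + 20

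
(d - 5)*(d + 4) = d^2 - d - 20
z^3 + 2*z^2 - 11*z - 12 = (z - 3)*(z + 1)*(z + 4)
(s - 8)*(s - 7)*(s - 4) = s^3 - 19*s^2 + 116*s - 224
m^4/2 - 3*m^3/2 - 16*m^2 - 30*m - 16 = (m/2 + 1)*(m - 8)*(m + 1)*(m + 2)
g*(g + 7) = g^2 + 7*g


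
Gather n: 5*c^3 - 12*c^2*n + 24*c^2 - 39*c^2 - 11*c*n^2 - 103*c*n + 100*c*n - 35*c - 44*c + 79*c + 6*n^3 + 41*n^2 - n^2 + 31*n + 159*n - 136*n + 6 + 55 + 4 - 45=5*c^3 - 15*c^2 + 6*n^3 + n^2*(40 - 11*c) + n*(-12*c^2 - 3*c + 54) + 20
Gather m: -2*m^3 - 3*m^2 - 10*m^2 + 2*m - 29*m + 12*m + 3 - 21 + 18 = -2*m^3 - 13*m^2 - 15*m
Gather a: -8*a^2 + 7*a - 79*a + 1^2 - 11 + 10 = -8*a^2 - 72*a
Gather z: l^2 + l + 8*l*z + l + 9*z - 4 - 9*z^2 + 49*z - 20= l^2 + 2*l - 9*z^2 + z*(8*l + 58) - 24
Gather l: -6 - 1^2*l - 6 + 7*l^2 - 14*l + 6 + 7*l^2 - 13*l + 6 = 14*l^2 - 28*l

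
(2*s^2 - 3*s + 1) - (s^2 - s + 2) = s^2 - 2*s - 1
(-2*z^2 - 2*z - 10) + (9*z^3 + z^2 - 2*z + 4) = 9*z^3 - z^2 - 4*z - 6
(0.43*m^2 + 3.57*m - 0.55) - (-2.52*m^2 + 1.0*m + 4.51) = 2.95*m^2 + 2.57*m - 5.06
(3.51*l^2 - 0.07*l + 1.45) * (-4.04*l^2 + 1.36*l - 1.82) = -14.1804*l^4 + 5.0564*l^3 - 12.3414*l^2 + 2.0994*l - 2.639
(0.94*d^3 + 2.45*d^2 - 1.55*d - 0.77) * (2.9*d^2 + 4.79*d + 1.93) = 2.726*d^5 + 11.6076*d^4 + 9.0547*d^3 - 4.929*d^2 - 6.6798*d - 1.4861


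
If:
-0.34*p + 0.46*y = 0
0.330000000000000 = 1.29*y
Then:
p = 0.35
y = 0.26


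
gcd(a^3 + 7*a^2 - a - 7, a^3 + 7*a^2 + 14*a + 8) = a + 1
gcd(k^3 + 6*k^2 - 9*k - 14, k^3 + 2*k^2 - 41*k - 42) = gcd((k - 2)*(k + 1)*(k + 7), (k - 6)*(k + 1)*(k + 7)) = k^2 + 8*k + 7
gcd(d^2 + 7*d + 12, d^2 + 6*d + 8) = d + 4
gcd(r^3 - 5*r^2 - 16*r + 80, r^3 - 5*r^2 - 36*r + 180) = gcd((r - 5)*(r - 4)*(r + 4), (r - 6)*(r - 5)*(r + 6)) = r - 5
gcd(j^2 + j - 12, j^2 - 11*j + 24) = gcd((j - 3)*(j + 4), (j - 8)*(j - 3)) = j - 3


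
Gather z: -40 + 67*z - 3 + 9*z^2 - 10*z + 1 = 9*z^2 + 57*z - 42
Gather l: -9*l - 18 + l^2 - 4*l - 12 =l^2 - 13*l - 30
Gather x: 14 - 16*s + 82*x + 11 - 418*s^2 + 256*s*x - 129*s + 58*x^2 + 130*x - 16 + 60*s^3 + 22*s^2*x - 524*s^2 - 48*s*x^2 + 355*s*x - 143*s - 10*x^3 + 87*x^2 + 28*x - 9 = 60*s^3 - 942*s^2 - 288*s - 10*x^3 + x^2*(145 - 48*s) + x*(22*s^2 + 611*s + 240)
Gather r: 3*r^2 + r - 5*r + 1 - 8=3*r^2 - 4*r - 7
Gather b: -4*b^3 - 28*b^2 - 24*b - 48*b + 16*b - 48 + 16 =-4*b^3 - 28*b^2 - 56*b - 32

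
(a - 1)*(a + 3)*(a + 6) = a^3 + 8*a^2 + 9*a - 18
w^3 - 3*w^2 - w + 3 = (w - 3)*(w - 1)*(w + 1)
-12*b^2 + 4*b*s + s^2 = (-2*b + s)*(6*b + s)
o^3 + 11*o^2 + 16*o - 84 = (o - 2)*(o + 6)*(o + 7)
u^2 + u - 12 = (u - 3)*(u + 4)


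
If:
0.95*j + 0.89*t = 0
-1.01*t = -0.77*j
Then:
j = 0.00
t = 0.00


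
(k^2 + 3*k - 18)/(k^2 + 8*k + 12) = (k - 3)/(k + 2)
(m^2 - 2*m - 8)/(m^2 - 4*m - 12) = (m - 4)/(m - 6)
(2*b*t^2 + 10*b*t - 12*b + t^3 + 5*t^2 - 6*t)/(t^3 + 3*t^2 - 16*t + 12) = (2*b + t)/(t - 2)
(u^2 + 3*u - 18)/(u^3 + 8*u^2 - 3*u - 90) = 1/(u + 5)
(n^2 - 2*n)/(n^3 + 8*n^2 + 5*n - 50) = n/(n^2 + 10*n + 25)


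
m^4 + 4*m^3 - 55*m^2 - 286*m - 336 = (m - 8)*(m + 2)*(m + 3)*(m + 7)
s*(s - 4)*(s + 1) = s^3 - 3*s^2 - 4*s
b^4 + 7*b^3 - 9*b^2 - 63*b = b*(b - 3)*(b + 3)*(b + 7)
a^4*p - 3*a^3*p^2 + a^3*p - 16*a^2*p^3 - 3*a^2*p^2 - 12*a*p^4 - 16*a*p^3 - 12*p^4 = (a - 6*p)*(a + p)*(a + 2*p)*(a*p + p)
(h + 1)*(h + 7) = h^2 + 8*h + 7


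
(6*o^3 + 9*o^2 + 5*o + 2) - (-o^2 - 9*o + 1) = 6*o^3 + 10*o^2 + 14*o + 1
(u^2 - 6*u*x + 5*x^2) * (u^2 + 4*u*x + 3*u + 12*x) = u^4 - 2*u^3*x + 3*u^3 - 19*u^2*x^2 - 6*u^2*x + 20*u*x^3 - 57*u*x^2 + 60*x^3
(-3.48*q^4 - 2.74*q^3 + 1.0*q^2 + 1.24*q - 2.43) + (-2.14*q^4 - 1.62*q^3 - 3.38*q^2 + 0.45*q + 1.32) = -5.62*q^4 - 4.36*q^3 - 2.38*q^2 + 1.69*q - 1.11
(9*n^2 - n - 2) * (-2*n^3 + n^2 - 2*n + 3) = -18*n^5 + 11*n^4 - 15*n^3 + 27*n^2 + n - 6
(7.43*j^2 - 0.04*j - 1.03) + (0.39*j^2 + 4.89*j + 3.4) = 7.82*j^2 + 4.85*j + 2.37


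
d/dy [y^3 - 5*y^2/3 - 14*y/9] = 3*y^2 - 10*y/3 - 14/9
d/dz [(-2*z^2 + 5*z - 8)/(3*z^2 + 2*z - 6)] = (-19*z^2 + 72*z - 14)/(9*z^4 + 12*z^3 - 32*z^2 - 24*z + 36)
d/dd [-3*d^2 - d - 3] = -6*d - 1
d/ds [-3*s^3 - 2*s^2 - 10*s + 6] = -9*s^2 - 4*s - 10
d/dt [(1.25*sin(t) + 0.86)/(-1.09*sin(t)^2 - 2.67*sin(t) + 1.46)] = (1.3625*sin(t)^2 + 1.8748*sin(t) + 4.1212)*cos(t)/(1.1881*sin(t)^4 + 5.8206*sin(t)^3 + 3.9461*sin(t)^2 - 7.7964*sin(t) + 2.1316)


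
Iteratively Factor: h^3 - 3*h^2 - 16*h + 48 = (h + 4)*(h^2 - 7*h + 12) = (h - 4)*(h + 4)*(h - 3)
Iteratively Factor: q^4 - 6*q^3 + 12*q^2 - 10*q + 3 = (q - 1)*(q^3 - 5*q^2 + 7*q - 3) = (q - 3)*(q - 1)*(q^2 - 2*q + 1) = (q - 3)*(q - 1)^2*(q - 1)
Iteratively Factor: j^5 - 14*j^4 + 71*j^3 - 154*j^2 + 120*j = (j)*(j^4 - 14*j^3 + 71*j^2 - 154*j + 120) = j*(j - 5)*(j^3 - 9*j^2 + 26*j - 24) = j*(j - 5)*(j - 3)*(j^2 - 6*j + 8) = j*(j - 5)*(j - 3)*(j - 2)*(j - 4)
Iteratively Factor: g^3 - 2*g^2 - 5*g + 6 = (g - 3)*(g^2 + g - 2) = (g - 3)*(g - 1)*(g + 2)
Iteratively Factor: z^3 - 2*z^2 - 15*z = (z - 5)*(z^2 + 3*z) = z*(z - 5)*(z + 3)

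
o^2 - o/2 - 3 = (o - 2)*(o + 3/2)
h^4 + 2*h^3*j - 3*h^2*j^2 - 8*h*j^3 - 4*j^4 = (h - 2*j)*(h + j)^2*(h + 2*j)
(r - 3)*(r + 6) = r^2 + 3*r - 18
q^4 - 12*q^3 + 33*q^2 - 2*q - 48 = (q - 8)*(q - 3)*(q - 2)*(q + 1)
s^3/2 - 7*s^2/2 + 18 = (s/2 + 1)*(s - 6)*(s - 3)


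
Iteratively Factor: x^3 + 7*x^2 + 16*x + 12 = (x + 2)*(x^2 + 5*x + 6) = (x + 2)*(x + 3)*(x + 2)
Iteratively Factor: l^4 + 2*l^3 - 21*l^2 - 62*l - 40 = (l + 2)*(l^3 - 21*l - 20) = (l - 5)*(l + 2)*(l^2 + 5*l + 4) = (l - 5)*(l + 2)*(l + 4)*(l + 1)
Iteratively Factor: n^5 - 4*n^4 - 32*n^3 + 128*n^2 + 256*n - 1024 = (n - 4)*(n^4 - 32*n^2 + 256) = (n - 4)*(n + 4)*(n^3 - 4*n^2 - 16*n + 64) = (n - 4)^2*(n + 4)*(n^2 - 16) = (n - 4)^3*(n + 4)*(n + 4)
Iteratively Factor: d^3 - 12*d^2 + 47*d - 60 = (d - 4)*(d^2 - 8*d + 15) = (d - 4)*(d - 3)*(d - 5)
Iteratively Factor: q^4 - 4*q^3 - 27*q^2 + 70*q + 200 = (q + 2)*(q^3 - 6*q^2 - 15*q + 100) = (q - 5)*(q + 2)*(q^2 - q - 20) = (q - 5)*(q + 2)*(q + 4)*(q - 5)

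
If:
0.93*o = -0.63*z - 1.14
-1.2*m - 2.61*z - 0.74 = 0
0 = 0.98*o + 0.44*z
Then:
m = 11.05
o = 2.41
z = -5.37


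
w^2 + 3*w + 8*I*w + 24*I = (w + 3)*(w + 8*I)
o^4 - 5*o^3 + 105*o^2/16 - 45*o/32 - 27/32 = (o - 3)*(o - 3/2)*(o - 3/4)*(o + 1/4)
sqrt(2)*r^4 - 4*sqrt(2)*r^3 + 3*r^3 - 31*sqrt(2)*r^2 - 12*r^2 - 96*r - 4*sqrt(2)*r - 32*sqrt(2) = (r - 8)*(r + 4)*(r + sqrt(2))*(sqrt(2)*r + 1)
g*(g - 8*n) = g^2 - 8*g*n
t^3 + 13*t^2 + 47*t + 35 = (t + 1)*(t + 5)*(t + 7)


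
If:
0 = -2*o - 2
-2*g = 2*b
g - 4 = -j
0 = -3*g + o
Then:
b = 1/3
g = -1/3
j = 13/3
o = -1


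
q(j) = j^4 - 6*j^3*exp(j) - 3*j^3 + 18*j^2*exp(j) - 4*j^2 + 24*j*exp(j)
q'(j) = -6*j^3*exp(j) + 4*j^3 - 9*j^2 + 60*j*exp(j) - 8*j + 24*exp(j)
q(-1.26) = 5.10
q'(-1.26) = -23.44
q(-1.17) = 3.12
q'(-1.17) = -20.72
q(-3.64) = 278.80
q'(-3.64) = -280.55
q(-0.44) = -4.71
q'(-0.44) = 0.22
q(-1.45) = 10.16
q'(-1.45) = -30.00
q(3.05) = 1450.92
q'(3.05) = 781.66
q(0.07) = 1.87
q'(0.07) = 29.64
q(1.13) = 120.50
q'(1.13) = 242.62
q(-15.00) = 59850.01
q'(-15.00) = -15404.99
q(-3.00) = 138.55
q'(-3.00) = -164.70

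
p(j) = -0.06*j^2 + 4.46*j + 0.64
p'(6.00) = 3.74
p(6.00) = 25.24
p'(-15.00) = 6.26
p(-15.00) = -79.76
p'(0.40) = 4.41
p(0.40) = 2.41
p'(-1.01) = 4.58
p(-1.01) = -3.93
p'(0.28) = 4.43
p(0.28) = 1.88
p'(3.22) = 4.07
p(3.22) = 14.38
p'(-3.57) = 4.89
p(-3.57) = -16.05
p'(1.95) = 4.23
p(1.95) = 9.11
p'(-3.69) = 4.90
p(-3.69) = -16.63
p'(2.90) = 4.11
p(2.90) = 13.07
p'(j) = 4.46 - 0.12*j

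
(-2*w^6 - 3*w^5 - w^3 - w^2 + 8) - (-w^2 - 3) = -2*w^6 - 3*w^5 - w^3 + 11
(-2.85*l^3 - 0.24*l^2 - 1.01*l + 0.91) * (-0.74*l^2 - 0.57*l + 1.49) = 2.109*l^5 + 1.8021*l^4 - 3.3623*l^3 - 0.4553*l^2 - 2.0236*l + 1.3559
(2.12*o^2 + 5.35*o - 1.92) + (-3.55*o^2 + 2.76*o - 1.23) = -1.43*o^2 + 8.11*o - 3.15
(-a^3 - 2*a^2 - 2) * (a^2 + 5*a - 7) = -a^5 - 7*a^4 - 3*a^3 + 12*a^2 - 10*a + 14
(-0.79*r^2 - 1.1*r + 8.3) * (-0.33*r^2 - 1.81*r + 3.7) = 0.2607*r^4 + 1.7929*r^3 - 3.671*r^2 - 19.093*r + 30.71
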